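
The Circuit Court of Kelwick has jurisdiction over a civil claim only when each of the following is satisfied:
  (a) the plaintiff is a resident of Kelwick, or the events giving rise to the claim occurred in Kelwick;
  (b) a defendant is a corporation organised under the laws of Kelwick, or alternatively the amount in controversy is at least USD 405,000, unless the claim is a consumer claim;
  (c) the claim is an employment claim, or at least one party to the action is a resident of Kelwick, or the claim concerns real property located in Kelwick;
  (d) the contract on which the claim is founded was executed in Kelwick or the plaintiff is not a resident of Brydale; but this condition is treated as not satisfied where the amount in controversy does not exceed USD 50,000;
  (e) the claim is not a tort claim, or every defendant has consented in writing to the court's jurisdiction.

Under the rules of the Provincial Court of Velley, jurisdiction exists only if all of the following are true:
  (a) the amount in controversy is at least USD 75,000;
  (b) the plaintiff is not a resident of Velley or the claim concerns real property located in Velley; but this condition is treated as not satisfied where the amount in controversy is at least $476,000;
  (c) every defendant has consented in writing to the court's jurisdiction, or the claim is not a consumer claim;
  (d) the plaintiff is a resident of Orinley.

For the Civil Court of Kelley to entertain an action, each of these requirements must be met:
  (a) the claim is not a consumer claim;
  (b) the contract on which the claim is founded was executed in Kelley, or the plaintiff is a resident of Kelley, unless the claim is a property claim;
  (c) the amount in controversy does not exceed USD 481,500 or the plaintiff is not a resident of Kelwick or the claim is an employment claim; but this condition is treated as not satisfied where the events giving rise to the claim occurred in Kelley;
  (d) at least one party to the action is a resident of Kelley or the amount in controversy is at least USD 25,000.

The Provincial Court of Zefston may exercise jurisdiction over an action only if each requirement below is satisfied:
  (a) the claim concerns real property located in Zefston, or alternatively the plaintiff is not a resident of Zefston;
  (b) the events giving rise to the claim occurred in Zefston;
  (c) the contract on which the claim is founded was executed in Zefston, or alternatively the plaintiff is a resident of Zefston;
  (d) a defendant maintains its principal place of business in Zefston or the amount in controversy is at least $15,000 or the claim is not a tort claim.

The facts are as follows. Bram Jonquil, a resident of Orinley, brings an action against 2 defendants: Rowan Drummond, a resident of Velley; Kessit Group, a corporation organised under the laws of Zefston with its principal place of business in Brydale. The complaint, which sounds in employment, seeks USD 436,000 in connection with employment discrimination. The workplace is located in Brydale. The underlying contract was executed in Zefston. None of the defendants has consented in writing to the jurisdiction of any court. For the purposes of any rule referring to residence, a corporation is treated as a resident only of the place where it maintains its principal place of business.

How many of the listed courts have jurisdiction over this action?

1

The Circuit Court of Kelwick:
  (a) The plaintiff resides in Orinley, not Kelwick; the operative events occurred in Brydale, not Kelwick — every alternative fails. Not satisfied.
  (b) The amount in controversy is 436,000 dollars, which meets the $405,000 floor, which satisfies one of the alternatives. Condition met.
  (c) The claim is an employment claim, which satisfies one of the alternatives. Satisfied.
  (d) The plaintiff resides in Orinley, which is not Brydale — that alternative is enough. The carve-out does not apply: the amount in controversy is $436,000, above the USD 50,000 ceiling. Satisfied.
  (e) The claim is an employment claim, not a tort claim, so this disjunct is met. Met.
  → Not every requirement is met — no jurisdiction.
The Provincial Court of Velley:
  (a) The amount in controversy is USD 436,000, which meets the 75,000 dollars floor. Satisfied.
  (b) The plaintiff resides in Orinley, which is not Velley, which satisfies one of the alternatives. And the carve-out is inapplicable — the amount in controversy is 436,000 dollars, below the $476,000 floor. Condition met.
  (c) The claim is an employment claim, not a consumer claim, so this disjunct is met. Met.
  (d) The plaintiff resides in Orinley. Satisfied.
  → Every requirement is satisfied — jurisdiction.
The Civil Court of Kelley:
  (a) The claim is an employment claim, not a consumer claim. Met.
  (b) The contract was executed in Zefston, not Kelley; the plaintiff resides in Orinley, not Kelley — none of the alternatives is met. And the claim is an employment claim, not a property claim, so the proviso does not save it. Not met.
  (c) The amount in controversy is USD 436,000, within the USD 481,500 ceiling, which satisfies one of the alternatives. The carve-out does not apply: the operative events occurred in Brydale, not Kelley. Satisfied.
  (d) The amount in controversy is 436,000 dollars, which meets the $25,000 floor — that alternative is enough. Satisfied.
  → No jurisdiction.
The Provincial Court of Zefston:
  (a) The plaintiff resides in Orinley, which is not Zefston, which satisfies one of the alternatives. Condition met.
  (b) The operative events occurred in Brydale, not Zefston. Not satisfied.
  (c) The contract was executed in Zefston, so this disjunct is met. Satisfied.
  (d) The amount in controversy is $436,000, which meets the $15,000 floor, which satisfies one of the alternatives. Condition met.
  → Not every requirement is met — no jurisdiction.
Courts with jurisdiction: the Provincial Court of Velley — 1 in total.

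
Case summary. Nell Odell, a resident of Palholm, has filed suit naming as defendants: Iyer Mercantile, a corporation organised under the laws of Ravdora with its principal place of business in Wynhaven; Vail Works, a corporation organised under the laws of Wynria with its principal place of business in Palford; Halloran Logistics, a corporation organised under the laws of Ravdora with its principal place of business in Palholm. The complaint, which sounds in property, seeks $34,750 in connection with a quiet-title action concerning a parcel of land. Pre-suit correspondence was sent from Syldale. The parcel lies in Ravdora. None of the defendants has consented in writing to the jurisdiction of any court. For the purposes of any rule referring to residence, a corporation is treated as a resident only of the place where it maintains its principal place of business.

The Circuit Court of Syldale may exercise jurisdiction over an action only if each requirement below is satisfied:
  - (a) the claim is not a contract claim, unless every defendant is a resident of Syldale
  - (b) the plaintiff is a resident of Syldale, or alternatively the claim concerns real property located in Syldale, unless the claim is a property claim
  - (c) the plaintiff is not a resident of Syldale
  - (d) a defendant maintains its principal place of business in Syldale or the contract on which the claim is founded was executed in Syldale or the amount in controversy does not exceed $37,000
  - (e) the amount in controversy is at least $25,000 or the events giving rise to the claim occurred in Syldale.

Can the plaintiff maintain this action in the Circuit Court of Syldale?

The Circuit Court of Syldale:
  (a) The claim is a property claim, not a contract claim. Condition met.
  (b) The plaintiff resides in Palholm, not Syldale; the property lies in Ravdora, not Syldale — none of the alternatives is met. The proviso rescues it, though: the claim is a property claim. Satisfied.
  (c) The plaintiff resides in Palholm, which is not Syldale. Met.
  (d) The amount in controversy is 34,750 dollars, within the $37,000 ceiling, so this disjunct is met. Satisfied.
  (e) The amount in controversy is 34,750 dollars, which meets the USD 25,000 floor — that alternative is enough. Condition met.
  → All conditions met; jurisdiction exists.

Yes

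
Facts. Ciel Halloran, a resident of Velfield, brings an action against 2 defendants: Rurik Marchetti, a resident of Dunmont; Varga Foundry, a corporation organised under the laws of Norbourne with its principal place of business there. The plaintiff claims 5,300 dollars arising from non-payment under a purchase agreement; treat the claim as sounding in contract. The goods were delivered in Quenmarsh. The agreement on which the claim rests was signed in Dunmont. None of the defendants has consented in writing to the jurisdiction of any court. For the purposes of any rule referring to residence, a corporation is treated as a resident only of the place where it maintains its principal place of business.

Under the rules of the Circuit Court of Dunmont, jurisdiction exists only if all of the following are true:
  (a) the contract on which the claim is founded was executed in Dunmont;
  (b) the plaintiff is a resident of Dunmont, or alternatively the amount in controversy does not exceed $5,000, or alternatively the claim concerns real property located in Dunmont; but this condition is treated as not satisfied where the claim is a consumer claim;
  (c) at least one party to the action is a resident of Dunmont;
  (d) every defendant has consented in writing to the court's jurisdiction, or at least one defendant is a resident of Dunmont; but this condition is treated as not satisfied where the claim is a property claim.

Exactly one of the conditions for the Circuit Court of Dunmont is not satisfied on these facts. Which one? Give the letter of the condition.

(b)

The Circuit Court of Dunmont:
  (a) The contract was executed in Dunmont. Satisfied.
  (b) The plaintiff resides in Velfield, not Dunmont; the amount in controversy is USD 5,300, above the USD 5,000 ceiling; the claim does not concern real property — every alternative fails. Not satisfied.
  (c) Rurik Marchetti resides in Dunmont. Condition met.
  (d) Rurik Marchetti resides in Dunmont, so one alternative holds. And the carve-out is inapplicable — the claim is a contract claim, not a property claim. Met.
Only condition (b) fails.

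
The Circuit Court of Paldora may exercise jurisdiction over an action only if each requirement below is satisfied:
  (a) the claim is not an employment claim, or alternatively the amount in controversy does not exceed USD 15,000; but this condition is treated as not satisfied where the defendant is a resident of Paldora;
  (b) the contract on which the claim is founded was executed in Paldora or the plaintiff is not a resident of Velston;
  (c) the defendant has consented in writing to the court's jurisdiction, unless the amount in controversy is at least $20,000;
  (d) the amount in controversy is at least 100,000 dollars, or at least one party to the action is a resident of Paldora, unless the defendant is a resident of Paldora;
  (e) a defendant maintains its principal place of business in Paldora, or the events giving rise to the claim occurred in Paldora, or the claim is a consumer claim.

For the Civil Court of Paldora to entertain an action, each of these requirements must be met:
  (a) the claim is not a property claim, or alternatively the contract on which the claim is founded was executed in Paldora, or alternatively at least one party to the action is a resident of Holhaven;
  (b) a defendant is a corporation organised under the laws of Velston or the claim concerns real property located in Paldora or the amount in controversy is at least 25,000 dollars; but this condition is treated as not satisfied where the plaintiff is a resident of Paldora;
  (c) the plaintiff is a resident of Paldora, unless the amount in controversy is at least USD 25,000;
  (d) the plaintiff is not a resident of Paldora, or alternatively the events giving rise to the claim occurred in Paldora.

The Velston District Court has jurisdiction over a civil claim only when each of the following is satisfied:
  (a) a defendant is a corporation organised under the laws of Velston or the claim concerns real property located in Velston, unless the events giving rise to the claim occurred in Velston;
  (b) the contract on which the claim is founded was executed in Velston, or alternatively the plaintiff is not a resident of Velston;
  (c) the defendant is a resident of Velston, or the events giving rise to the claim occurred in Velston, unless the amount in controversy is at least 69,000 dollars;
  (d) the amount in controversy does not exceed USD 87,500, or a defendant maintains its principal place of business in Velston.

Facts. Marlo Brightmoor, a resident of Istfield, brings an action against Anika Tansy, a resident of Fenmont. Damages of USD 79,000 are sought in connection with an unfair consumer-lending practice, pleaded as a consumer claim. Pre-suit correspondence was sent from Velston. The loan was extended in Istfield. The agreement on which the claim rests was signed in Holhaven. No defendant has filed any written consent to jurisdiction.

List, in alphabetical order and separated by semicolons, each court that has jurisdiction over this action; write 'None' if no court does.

The Circuit Court of Paldora:
  (a) The claim is a consumer claim, not an employment claim, so this disjunct is met. The carve-out does not apply: the defendant resides in Fenmont, not Paldora. Met.
  (b) The plaintiff resides in Istfield, which is not Velston, so this disjunct is met. Condition met.
  (c) No such written consent has been filed. But the amount in controversy is USD 79,000, which meets the USD 20,000 floor, and the 'unless' clause therefore excuses the requirement. Condition met.
  (d) The amount in controversy is 79,000 dollars, below the 100,000 dollars floor; no party resides in Paldora — none of the alternatives is met. Nor does the 'unless' clause help: the defendant resides in Fenmont, not Paldora. Not satisfied.
  (e) The claim is a consumer claim, so this disjunct is met. Satisfied.
  → No jurisdiction.
The Civil Court of Paldora:
  (a) The claim is a consumer claim, not a property claim, which satisfies one of the alternatives. Met.
  (b) The amount in controversy is $79,000, which meets the $25,000 floor, so this disjunct is met. The carve-out does not apply: the plaintiff resides in Istfield, not Paldora. Met.
  (c) The plaintiff resides in Istfield, not Paldora. But the amount in controversy is USD 79,000, which meets the 25,000 dollars floor, and the 'unless' clause therefore excuses the requirement. Condition met.
  (d) The plaintiff resides in Istfield, which is not Paldora, so this disjunct is met. Satisfied.
  → Jurisdiction lies.
The Velston District Court:
  (a) No defendant is a corporation; the claim does not concern real property — no alternative holds. And the operative events occurred in Istfield, not Velston, so the proviso does not save it. Not met.
  (b) The plaintiff resides in Istfield, which is not Velston, which satisfies one of the alternatives. Satisfied.
  (c) The defendant resides in Fenmont, not Velston; the operative events occurred in Istfield, not Velston — none of the alternatives is met. The proviso rescues it, though: the amount in controversy is $79,000, which meets the USD 69,000 floor. Met.
  (d) The amount in controversy is USD 79,000, within the USD 87,500 ceiling, so this disjunct is met. Satisfied.
  → At least one condition fails; no jurisdiction.

the Civil Court of Paldora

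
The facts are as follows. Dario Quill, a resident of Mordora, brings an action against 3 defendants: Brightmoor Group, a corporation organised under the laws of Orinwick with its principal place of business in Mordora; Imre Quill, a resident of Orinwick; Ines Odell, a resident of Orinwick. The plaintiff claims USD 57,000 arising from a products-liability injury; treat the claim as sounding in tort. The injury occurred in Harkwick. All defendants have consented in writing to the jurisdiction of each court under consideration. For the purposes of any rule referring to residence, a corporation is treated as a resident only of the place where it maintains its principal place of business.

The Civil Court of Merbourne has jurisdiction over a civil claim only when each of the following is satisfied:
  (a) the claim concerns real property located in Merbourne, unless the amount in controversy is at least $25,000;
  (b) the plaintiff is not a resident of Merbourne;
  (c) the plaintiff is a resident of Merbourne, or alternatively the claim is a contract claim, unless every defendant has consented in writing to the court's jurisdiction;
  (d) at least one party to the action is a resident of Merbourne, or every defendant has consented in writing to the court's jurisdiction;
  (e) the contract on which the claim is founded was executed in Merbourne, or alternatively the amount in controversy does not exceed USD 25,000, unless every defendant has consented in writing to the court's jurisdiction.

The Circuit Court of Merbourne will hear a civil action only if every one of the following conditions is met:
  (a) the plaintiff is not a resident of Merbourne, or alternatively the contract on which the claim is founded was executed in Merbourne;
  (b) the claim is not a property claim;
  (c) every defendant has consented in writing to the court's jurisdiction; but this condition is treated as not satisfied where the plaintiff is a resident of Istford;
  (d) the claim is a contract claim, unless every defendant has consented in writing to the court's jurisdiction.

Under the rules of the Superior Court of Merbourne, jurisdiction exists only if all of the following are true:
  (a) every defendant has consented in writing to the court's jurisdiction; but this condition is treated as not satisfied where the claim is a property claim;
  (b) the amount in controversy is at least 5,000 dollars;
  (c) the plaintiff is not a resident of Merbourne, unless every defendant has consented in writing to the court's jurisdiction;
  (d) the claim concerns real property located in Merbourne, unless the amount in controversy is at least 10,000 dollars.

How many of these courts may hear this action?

3

The Civil Court of Merbourne:
  (a) The claim does not concern real property. However, the amount in controversy is USD 57,000, which meets the USD 25,000 floor, so the 'unless' proviso supplies this condition. Met.
  (b) The plaintiff resides in Mordora, which is not Merbourne. Condition met.
  (c) The plaintiff resides in Mordora, not Merbourne; the claim is a tort claim, not a contract claim — none of the alternatives is met. But every defendant has filed written consent, and the 'unless' clause therefore excuses the requirement. Condition met.
  (d) Every defendant has filed written consent — that alternative is enough. Met.
  (e) No contract (and hence no place of execution) is alleged; the amount in controversy is 57,000 dollars, above the $25,000 ceiling — none of the alternatives is met. But every defendant has filed written consent, and the 'unless' clause therefore excuses the requirement. Met.
  → Jurisdiction lies.
The Circuit Court of Merbourne:
  (a) The plaintiff resides in Mordora, which is not Merbourne, which satisfies one of the alternatives. Met.
  (b) The claim is a tort claim, not a property claim. Met.
  (c) Every defendant has filed written consent. The carve-out does not apply: the plaintiff resides in Mordora, not Istford. Condition met.
  (d) The claim is a tort claim, not a contract claim. The proviso rescues it, though: every defendant has filed written consent. Met.
  → Jurisdiction lies.
The Superior Court of Merbourne:
  (a) Every defendant has filed written consent. And the carve-out is inapplicable — the claim is a tort claim, not a property claim. Satisfied.
  (b) The amount in controversy is USD 57,000, which meets the USD 5,000 floor. Condition met.
  (c) The plaintiff resides in Mordora, which is not Merbourne. Satisfied.
  (d) The claim does not concern real property. But the amount in controversy is USD 57,000, which meets the USD 10,000 floor, and the 'unless' clause therefore excuses the requirement. Satisfied.
  → Jurisdiction lies.
Courts with jurisdiction: the Civil Court of Merbourne, the Circuit Court of Merbourne, the Superior Court of Merbourne — 3 in total.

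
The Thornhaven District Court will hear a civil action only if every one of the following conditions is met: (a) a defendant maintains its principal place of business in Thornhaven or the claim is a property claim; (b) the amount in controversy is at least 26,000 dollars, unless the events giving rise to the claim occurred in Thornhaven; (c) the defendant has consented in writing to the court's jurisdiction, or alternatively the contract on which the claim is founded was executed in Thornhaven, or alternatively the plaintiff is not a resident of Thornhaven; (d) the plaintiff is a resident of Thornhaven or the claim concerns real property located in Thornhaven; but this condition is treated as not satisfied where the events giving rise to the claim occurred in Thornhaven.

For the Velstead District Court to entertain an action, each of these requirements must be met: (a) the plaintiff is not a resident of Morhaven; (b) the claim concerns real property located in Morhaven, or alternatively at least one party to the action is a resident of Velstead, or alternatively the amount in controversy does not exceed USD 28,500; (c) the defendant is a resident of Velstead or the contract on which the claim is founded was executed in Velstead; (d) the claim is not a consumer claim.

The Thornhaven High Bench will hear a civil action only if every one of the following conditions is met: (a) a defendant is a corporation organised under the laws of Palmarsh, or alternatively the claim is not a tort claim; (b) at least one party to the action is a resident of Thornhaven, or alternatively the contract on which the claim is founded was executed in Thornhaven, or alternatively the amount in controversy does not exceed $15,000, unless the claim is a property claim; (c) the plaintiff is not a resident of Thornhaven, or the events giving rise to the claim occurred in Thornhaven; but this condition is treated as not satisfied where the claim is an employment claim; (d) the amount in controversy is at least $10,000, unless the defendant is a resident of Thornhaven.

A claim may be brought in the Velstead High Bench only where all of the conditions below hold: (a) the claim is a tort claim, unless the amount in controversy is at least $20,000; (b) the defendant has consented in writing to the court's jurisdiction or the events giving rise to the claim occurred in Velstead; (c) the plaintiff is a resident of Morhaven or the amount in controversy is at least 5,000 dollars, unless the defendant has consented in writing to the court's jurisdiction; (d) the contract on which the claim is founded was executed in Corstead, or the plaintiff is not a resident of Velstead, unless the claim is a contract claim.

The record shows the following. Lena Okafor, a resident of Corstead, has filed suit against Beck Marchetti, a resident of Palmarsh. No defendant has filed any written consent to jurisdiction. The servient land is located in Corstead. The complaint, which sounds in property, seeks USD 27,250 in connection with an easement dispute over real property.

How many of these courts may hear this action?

The Thornhaven District Court:
  (a) The claim is a property claim, so this disjunct is met. Condition met.
  (b) The amount in controversy is 27,250 dollars, which meets the $26,000 floor. Condition met.
  (c) The plaintiff resides in Corstead, which is not Thornhaven, so one alternative holds. Satisfied.
  (d) The plaintiff resides in Corstead, not Thornhaven; the property lies in Corstead, not Thornhaven — none of the alternatives is met. Fails.
  → No jurisdiction.
The Velstead District Court:
  (a) The plaintiff resides in Corstead, which is not Morhaven. Satisfied.
  (b) The amount in controversy is USD 27,250, within the USD 28,500 ceiling — that alternative is enough. Satisfied.
  (c) The defendant resides in Palmarsh, not Velstead; no contract (and hence no place of execution) is alleged — no alternative holds. Condition not met.
  (d) The claim is a property claim, not a consumer claim. Satisfied.
  → Not every requirement is met — no jurisdiction.
The Thornhaven High Bench:
  (a) The claim is a property claim, not a tort claim, so one alternative holds. Condition met.
  (b) No party resides in Thornhaven; no contract (and hence no place of execution) is alleged; the amount in controversy is USD 27,250, above the USD 15,000 ceiling — none of the alternatives is met. But the claim is a property claim, and the 'unless' clause therefore excuses the requirement. Condition met.
  (c) The plaintiff resides in Corstead, which is not Thornhaven — that alternative is enough. And the carve-out is inapplicable — the claim is a property claim, not an employment claim. Satisfied.
  (d) The amount in controversy is 27,250 dollars, which meets the 10,000 dollars floor. Condition met.
  → Every requirement is satisfied — jurisdiction.
The Velstead High Bench:
  (a) The claim is a property claim, not a tort claim. However, the amount in controversy is $27,250, which meets the $20,000 floor, so the 'unless' proviso supplies this condition. Satisfied.
  (b) No such written consent has been filed; the operative events occurred in Corstead, not Velstead — no alternative holds. Not satisfied.
  (c) The amount in controversy is $27,250, which meets the 5,000 dollars floor, which satisfies one of the alternatives. Met.
  (d) The plaintiff resides in Corstead, which is not Velstead, which satisfies one of the alternatives. Satisfied.
  → At least one condition fails; no jurisdiction.
Courts with jurisdiction: the Thornhaven High Bench — 1 in total.

1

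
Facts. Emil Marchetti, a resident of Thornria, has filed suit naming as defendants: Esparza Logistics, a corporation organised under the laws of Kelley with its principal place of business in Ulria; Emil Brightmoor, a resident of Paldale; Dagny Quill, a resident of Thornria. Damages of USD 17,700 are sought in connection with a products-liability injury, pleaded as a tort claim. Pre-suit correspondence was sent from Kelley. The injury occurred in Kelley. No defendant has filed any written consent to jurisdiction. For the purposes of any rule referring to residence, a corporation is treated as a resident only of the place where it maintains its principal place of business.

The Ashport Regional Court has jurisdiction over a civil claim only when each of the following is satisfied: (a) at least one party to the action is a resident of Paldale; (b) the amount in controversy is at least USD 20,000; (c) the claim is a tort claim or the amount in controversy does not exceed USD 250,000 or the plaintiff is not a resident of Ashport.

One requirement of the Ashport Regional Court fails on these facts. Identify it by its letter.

(b)

The Ashport Regional Court:
  (a) Emil Brightmoor resides in Paldale. Satisfied.
  (b) The amount in controversy is 17,700 dollars, below the $20,000 floor. Not satisfied.
  (c) The claim is a tort claim, so this disjunct is met. Condition met.
Only condition (b) fails.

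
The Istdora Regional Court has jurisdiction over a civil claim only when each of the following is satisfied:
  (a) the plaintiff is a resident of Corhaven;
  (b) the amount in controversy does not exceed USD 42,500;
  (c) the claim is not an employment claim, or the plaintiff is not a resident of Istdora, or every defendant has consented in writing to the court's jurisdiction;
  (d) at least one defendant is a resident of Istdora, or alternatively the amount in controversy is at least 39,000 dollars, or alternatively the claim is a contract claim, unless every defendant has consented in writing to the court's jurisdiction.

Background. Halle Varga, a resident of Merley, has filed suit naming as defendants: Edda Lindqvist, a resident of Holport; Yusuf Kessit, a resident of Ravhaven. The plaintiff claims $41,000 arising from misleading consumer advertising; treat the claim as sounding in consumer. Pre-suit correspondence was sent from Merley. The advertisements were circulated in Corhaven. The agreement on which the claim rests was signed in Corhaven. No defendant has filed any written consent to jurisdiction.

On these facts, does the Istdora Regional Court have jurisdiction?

No

The Istdora Regional Court:
  (a) The plaintiff resides in Merley, not Corhaven. Condition not met.
  (b) The amount in controversy is 41,000 dollars, within the 42,500 dollars ceiling. Satisfied.
  (c) The claim is a consumer claim, not an employment claim, which satisfies one of the alternatives. Condition met.
  (d) The amount in controversy is 41,000 dollars, which meets the $39,000 floor — that alternative is enough. Satisfied.
  → Not every requirement is met — no jurisdiction.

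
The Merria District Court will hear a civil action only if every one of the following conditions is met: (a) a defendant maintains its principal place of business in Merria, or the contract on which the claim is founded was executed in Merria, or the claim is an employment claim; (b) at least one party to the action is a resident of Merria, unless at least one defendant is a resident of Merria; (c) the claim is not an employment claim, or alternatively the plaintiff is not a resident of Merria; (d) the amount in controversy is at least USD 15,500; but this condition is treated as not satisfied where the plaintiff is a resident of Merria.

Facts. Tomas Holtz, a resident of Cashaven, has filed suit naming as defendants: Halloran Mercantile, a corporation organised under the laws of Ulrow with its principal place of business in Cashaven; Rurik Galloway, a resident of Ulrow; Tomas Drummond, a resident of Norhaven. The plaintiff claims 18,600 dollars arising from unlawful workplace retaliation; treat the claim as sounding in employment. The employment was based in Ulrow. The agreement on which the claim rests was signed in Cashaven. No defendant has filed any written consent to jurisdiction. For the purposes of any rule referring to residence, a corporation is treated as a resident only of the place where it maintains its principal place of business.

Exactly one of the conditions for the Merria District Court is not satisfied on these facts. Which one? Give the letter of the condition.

(b)

The Merria District Court:
  (a) The claim is an employment claim, which satisfies one of the alternatives. Met.
  (b) No party resides in Merria. Nor does the 'unless' clause help: no defendant resides in Merria (they reside in Cashaven, Ulrow, Norhaven). Not met.
  (c) The plaintiff resides in Cashaven, which is not Merria — that alternative is enough. Satisfied.
  (d) The amount in controversy is $18,600, which meets the $15,500 floor. The carve-out does not apply: the plaintiff resides in Cashaven, not Merria. Condition met.
Only condition (b) fails.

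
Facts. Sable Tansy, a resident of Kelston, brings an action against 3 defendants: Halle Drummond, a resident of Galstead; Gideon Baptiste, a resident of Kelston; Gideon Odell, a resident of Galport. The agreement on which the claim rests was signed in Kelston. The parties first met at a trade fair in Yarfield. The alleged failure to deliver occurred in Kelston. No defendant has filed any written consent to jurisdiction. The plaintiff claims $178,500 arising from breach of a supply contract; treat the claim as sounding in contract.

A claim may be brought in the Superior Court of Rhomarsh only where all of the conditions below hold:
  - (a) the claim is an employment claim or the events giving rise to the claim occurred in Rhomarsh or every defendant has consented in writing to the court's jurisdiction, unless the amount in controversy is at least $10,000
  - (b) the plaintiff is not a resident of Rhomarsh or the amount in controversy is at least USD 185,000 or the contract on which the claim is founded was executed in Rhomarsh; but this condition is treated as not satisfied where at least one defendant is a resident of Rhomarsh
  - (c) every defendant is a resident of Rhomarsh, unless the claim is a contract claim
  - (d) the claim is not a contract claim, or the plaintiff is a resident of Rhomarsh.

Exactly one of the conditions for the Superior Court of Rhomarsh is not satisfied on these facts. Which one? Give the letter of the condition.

(d)

The Superior Court of Rhomarsh:
  (a) The claim is a contract claim, not an employment claim; the operative events occurred in Kelston, not Rhomarsh; no such written consent has been filed — no alternative holds. However, the amount in controversy is $178,500, which meets the 10,000 dollars floor, so the 'unless' proviso supplies this condition. Condition met.
  (b) The plaintiff resides in Kelston, which is not Rhomarsh — that alternative is enough. And the carve-out is inapplicable — no defendant resides in Rhomarsh (they reside in Galstead, Kelston, Galport). Met.
  (c) The defendants reside as follows — Halle Drummond in Galstead, Gideon Baptiste in Kelston, Gideon Odell in Galport — not all in Rhomarsh. But the claim is a contract claim, and the 'unless' clause therefore excuses the requirement. Met.
  (d) The claim is a contract claim; the plaintiff resides in Kelston, not Rhomarsh — no alternative holds. Fails.
Only condition (d) fails.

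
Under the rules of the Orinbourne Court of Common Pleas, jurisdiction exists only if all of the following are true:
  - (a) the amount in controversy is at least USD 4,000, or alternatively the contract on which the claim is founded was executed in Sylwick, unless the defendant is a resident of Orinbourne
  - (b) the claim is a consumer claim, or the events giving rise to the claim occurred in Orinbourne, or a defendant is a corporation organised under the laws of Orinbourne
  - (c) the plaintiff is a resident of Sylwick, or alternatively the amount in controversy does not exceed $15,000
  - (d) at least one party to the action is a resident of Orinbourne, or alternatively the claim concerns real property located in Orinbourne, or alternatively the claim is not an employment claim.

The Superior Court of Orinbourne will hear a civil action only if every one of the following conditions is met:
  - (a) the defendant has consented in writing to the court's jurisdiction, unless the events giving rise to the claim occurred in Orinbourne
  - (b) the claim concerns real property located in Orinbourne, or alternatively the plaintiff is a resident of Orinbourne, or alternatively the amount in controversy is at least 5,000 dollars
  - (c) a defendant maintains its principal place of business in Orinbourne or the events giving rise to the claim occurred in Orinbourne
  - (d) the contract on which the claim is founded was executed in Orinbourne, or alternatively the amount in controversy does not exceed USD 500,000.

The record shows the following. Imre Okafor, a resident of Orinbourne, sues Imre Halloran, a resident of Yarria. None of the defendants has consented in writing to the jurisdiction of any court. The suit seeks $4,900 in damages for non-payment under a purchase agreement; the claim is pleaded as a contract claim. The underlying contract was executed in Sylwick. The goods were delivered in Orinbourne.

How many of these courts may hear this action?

The Orinbourne Court of Common Pleas:
  (a) The amount in controversy is $4,900, which meets the 4,000 dollars floor, which satisfies one of the alternatives. Met.
  (b) The operative events occurred in Orinbourne, which satisfies one of the alternatives. Met.
  (c) The amount in controversy is 4,900 dollars, within the $15,000 ceiling, which satisfies one of the alternatives. Met.
  (d) Imre Okafor resides in Orinbourne — that alternative is enough. Satisfied.
  → The court has jurisdiction.
The Superior Court of Orinbourne:
  (a) No such written consent has been filed. The proviso rescues it, though: the operative events occurred in Orinbourne. Met.
  (b) The plaintiff resides in Orinbourne — that alternative is enough. Satisfied.
  (c) The operative events occurred in Orinbourne, so this disjunct is met. Met.
  (d) The amount in controversy is USD 4,900, within the 500,000 dollars ceiling, so this disjunct is met. Condition met.
  → The court has jurisdiction.
Courts with jurisdiction: the Orinbourne Court of Common Pleas, the Superior Court of Orinbourne — 2 in total.

2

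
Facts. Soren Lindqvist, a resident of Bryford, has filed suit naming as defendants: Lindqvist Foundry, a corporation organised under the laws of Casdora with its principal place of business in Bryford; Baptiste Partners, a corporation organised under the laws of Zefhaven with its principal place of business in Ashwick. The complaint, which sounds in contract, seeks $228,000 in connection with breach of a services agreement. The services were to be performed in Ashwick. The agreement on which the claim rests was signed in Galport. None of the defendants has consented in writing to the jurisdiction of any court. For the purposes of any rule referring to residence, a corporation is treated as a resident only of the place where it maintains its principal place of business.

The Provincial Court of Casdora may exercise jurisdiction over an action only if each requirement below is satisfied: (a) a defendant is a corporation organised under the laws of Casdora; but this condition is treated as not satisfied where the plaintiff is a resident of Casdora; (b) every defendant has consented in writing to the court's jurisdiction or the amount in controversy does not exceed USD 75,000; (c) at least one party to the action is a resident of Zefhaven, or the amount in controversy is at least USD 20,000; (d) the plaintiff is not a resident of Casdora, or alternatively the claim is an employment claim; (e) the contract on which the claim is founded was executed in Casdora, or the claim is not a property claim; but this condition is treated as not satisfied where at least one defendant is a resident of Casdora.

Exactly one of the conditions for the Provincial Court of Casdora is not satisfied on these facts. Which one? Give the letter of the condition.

(b)

The Provincial Court of Casdora:
  (a) Lindqvist Foundry is organised under the laws of Casdora. And the carve-out is inapplicable — the plaintiff resides in Bryford, not Casdora. Satisfied.
  (b) No such written consent has been filed; the amount in controversy is USD 228,000, above the USD 75,000 ceiling — no alternative holds. Fails.
  (c) The amount in controversy is USD 228,000, which meets the $20,000 floor, so this disjunct is met. Condition met.
  (d) The plaintiff resides in Bryford, which is not Casdora, which satisfies one of the alternatives. Satisfied.
  (e) The claim is a contract claim, not a property claim, so one alternative holds. The carve-out does not apply: no defendant resides in Casdora (they reside in Bryford, Ashwick). Met.
Only condition (b) fails.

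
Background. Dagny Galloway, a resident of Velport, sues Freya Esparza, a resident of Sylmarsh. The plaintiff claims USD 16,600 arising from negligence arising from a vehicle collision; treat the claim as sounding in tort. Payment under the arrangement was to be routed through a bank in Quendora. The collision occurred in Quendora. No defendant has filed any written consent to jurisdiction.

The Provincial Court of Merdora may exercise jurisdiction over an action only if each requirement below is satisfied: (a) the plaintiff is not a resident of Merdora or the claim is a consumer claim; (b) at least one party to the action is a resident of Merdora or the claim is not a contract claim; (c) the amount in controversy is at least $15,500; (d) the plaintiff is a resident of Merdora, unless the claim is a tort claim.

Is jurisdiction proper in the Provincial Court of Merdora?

Yes

The Provincial Court of Merdora:
  (a) The plaintiff resides in Velport, which is not Merdora, so one alternative holds. Met.
  (b) The claim is a tort claim, not a contract claim, so this disjunct is met. Condition met.
  (c) The amount in controversy is 16,600 dollars, which meets the 15,500 dollars floor. Met.
  (d) The plaintiff resides in Velport, not Merdora. The proviso rescues it, though: the claim is a tort claim. Satisfied.
  → Jurisdiction lies.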